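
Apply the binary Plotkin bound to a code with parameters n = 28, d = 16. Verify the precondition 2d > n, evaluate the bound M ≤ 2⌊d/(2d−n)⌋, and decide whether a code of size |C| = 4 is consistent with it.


Plotkin bound M ≤ 8; given |C| = 4 ≤ bound (satisfied).

Check applicability: 2d = 32, n = 28.
2d − n = 4 > 0, so Plotkin applies.
Compute d/(2d−n) = 16/4 ≈ 4.0000.
⌊d/(2d−n)⌋ = 4.
Plotkin bound: M ≤ 2·4 = 8.
Given |C| = 4, check: satisfied.
This |C| is below the Plotkin bound.


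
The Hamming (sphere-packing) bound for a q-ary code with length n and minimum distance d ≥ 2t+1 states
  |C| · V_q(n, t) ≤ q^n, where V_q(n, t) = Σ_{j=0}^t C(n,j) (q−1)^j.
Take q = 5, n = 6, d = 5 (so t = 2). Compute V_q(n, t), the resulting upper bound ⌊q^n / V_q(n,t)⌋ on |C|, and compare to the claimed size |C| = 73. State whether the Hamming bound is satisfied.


V_q(n, t) = 265, q^n = 15625, Hamming bound = 58, |C| = 73 > bound (violated).

Step 1: Compute V_q(n, t) = Σ_{j=0}^2 C(n, j) (q−1)^j.
  j = 0: C(6,0)·(4)^0 = 1·1 = 1.
  j = 1: C(6,1)·(4)^1 = 6·4 = 24.
  j = 2: C(6,2)·(4)^2 = 15·16 = 240.
  V_q(n, t) = 1 + 24 + 240 = 265.
Step 2: q^n = 5^6 = 15625.
Step 3: Hamming bound ⌊q^n / V_q(n,t)⌋ = ⌊15625/265⌋ = 58.
Step 4: Compare |C| = 73 to 58: violated.
The claimed |C| lies above the Hamming bound, so no 5-ary code of length 6 with d ≥ 5 can have 73 codewords.


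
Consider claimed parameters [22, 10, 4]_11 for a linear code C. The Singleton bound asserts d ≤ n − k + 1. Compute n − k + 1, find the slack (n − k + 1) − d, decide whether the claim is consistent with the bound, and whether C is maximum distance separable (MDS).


Singleton RHS = n − k + 1 = 13, slack = 9, bound satisfied, not MDS.

Singleton bound: d ≤ n − k + 1.
Here n = 22, k = 10, so n − k + 1 = 13.
Given d = 4, check d ≤ 13: YES.
Slack = (n − k + 1) − d = 9.
The code is NOT MDS (slack = 9 > 0).
Description: the claimed parameters are [22, 10, 4]_11; such a code would be non-MDS.


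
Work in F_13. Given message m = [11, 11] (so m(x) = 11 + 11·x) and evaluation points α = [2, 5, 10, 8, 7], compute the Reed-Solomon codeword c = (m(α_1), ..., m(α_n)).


c = [7, 1, 4, 8, 10]

Message polynomial: m(x) = 11 + 11·x (mod 13).
For each evaluation point α_i, compute m(α_i) mod 13:
  α_1 = 2: Horner steps 11 → 7, so m(2) = 7.
  α_2 = 5: Horner steps 11 → 1, so m(5) = 1.
  α_3 = 10: Horner steps 11 → 4, so m(10) = 4.
  α_4 = 8: Horner steps 11 → 8, so m(8) = 8.
  α_5 = 7: Horner steps 11 → 10, so m(7) = 10.
Codeword c = [7, 1, 4, 8, 10] ∈ F_13^5.


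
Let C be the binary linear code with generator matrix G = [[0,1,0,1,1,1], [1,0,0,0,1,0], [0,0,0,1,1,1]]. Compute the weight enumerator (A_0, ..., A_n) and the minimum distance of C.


Weight distribution: A_0 = 1, A_1 = 1, A_2 = 1, A_3 = 3, A_4 = 2. Minimum distance d = 1.

Enumerate all 2^3 = 8 messages m ∈ F_2^3.
For each, compute codeword c = mG in F_2^6, then tally its weight.
  m = 000 → c = 000000, weight = 0.
  m = 100 → c = 010111, weight = 4.
  m = 010 → c = 100010, weight = 2.
  m = 110 → c = 110101, weight = 4.
  m = 001 → c = 000111, weight = 3.
  m = 101 → c = 010000, weight = 1.
  m = 011 → c = 100101, weight = 3.
  m = 111 → c = 110010, weight = 3.
Tally weights:
  weight 0: 1 codewords.
  weight 1: 1 codewords.
  weight 2: 1 codewords.
  weight 3: 3 codewords.
  weight 4: 2 codewords.
Minimum distance d = smallest w > 0 with A_w > 0 = 1.
Sanity: Σ A_w = 8 = 2^3 = 8 ✓.


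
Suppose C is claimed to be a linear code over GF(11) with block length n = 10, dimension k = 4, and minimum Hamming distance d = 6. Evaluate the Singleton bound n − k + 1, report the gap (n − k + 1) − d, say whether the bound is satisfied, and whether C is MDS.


Singleton RHS = n − k + 1 = 7, slack = 1, bound satisfied, not MDS.

Singleton bound: d ≤ n − k + 1.
Here n = 10, k = 4, so n − k + 1 = 7.
Given d = 6, check d ≤ 7: YES.
Slack = (n − k + 1) − d = 1.
The code is NOT MDS (slack = 1 > 0).
Description: the claimed parameters are [10, 4, 6]_11; such a code would be non-MDS.


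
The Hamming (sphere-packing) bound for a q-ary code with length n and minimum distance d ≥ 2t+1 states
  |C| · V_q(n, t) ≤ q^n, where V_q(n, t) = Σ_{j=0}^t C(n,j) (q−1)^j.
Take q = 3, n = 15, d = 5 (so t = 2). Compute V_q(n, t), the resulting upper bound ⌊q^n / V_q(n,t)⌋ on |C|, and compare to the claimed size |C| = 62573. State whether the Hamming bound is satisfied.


V_q(n, t) = 451, q^n = 14348907, Hamming bound = 31815, |C| = 62573 > bound (violated).

Step 1: Compute V_q(n, t) = Σ_{j=0}^2 C(n, j) (q−1)^j.
  j = 0: C(15,0)·(2)^0 = 1·1 = 1.
  j = 1: C(15,1)·(2)^1 = 15·2 = 30.
  j = 2: C(15,2)·(2)^2 = 105·4 = 420.
  V_q(n, t) = 1 + 30 + 420 = 451.
Step 2: q^n = 3^15 = 14348907.
Step 3: Hamming bound ⌊q^n / V_q(n,t)⌋ = ⌊14348907/451⌋ = 31815.
Step 4: Compare |C| = 62573 to 31815: violated.
The claimed |C| lies above the Hamming bound, so no 3-ary code of length 15 with d ≥ 5 can have 62573 codewords.


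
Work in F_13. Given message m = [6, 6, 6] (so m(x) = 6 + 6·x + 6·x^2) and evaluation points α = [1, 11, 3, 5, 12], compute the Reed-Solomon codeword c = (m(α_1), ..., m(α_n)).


c = [5, 5, 0, 4, 6]

Message polynomial: m(x) = 6 + 6·x + 6·x^2 (mod 13).
For each evaluation point α_i, compute m(α_i) mod 13:
  α_1 = 1: Horner steps 6 → 12 → 5, so m(1) = 5.
  α_2 = 11: Horner steps 6 → 7 → 5, so m(11) = 5.
  α_3 = 3: Horner steps 6 → 11 → 0, so m(3) = 0.
  α_4 = 5: Horner steps 6 → 10 → 4, so m(5) = 4.
  α_5 = 12: Horner steps 6 → 0 → 6, so m(12) = 6.
Codeword c = [5, 5, 0, 4, 6] ∈ F_13^5.


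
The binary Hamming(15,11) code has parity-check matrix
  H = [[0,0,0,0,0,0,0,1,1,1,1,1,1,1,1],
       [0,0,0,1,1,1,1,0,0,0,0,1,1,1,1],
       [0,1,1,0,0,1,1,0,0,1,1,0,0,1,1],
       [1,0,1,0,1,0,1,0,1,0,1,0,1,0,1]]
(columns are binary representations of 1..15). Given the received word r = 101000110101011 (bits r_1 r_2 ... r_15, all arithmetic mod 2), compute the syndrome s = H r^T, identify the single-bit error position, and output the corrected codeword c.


s = (1, 0, 1, 0)^T, error position = 10, corrected codeword c = 101000110001011

Compute s = H r^T mod 2 one row at a time:
  s_1 = 1 + 0 + 1 + 0 + 1 + 0 + 1 + 1 = 5 ≡ 1 (mod 2).
  s_2 = 0 + 0 + 0 + 1 + 1 + 0 + 1 + 1 = 4 ≡ 0 (mod 2).
  s_3 = 0 + 1 + 0 + 1 + 1 + 0 + 1 + 1 = 5 ≡ 1 (mod 2).
  s_4 = 1 + 1 + 0 + 1 + 0 + 0 + 0 + 1 = 4 ≡ 0 (mod 2).
s = (1, 0, 1, 0)^T — this equals column 10 of H (binary 1010), so error is at position 10.
Correct: flip bit 10 of r = 101000110101011 to get c = 101000110001011.


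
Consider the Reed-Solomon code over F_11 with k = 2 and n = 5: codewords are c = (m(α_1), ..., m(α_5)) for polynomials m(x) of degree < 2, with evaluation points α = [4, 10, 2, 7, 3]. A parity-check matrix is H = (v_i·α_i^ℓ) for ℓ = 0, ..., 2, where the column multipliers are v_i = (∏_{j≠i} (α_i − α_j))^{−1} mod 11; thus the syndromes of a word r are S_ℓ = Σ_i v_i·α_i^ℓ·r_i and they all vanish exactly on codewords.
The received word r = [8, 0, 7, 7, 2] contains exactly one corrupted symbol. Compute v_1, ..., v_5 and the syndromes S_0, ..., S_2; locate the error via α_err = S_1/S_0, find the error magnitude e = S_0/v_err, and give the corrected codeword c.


S = (2, 3, 10), error at position 4, error magnitude e = 3, c = [8, 0, 7, 4, 2].

Step 1: column multipliers v_i = (∏_{j≠i}(α_i − α_j))^{−1} mod 11.
  i = 1 (α = 4): (4−10)(4−2)(4−7)(4−3) = (−6)·2·(−3)·1 = 36 ≡ 3, so v_1 = 3^{−1} = 4 (mod 11).
  i = 2 (α = 10): (10−4)(10−2)(10−7)(10−3) = 6·8·3·7 = 1008 ≡ 7, so v_2 = 7^{−1} = 8 (mod 11).
  i = 3 (α = 2): (2−4)(2−10)(2−7)(2−3) = (−2)·(−8)·(−5)·(−1) = 80 ≡ 3, so v_3 = 3^{−1} = 4 (mod 11).
  i = 4 (α = 7): (7−4)(7−10)(7−2)(7−3) = 3·(−3)·5·4 = −180 ≡ 7, so v_4 = 7^{−1} = 8 (mod 11).
  i = 5 (α = 3): (3−4)(3−10)(3−2)(3−7) = (−1)·(−7)·1·(−4) = −28 ≡ 5, so v_5 = 5^{−1} = 9 (mod 11).
  v = [4, 8, 4, 8, 9].
Step 2: syndromes of r = [8, 0, 7, 7, 2] (all sums mod 11).
  S_0 = Σ v_i r_i = 4·8 + 8·0 + 4·7 + 8·7 + 9·2 = 134 ≡ 2.
  S_1 = Σ v_i α_i r_i = 4·4·8 + 8·10·0 + 4·2·7 + 8·7·7 + 9·3·2 = 630 ≡ 3.
  α_i^2 mod 11 = [5, 1, 4, 5, 9].
  S_2 = Σ v_i α_i^2 r_i = 4·5·8 + 8·1·0 + 4·4·7 + 8·5·7 + 9·9·2 = 714 ≡ 10.
  S = (2, 3, 10) ≠ 0, so r is not a codeword (an error is present).
Step 3: locate the error. For a single error e at position i, S_ℓ = v_i·e·α_i^ℓ, so α_err = S_1/S_0.
  S_0^{−1} = 2^{−1} = 6 (mod 11), so α_err = 3·6 = 18 ≡ 7 = α_4. Error position i = 4.
  Consistency check: S_2/S_1 = 10·4 = 40 ≡ 7 = α_err ✓ (single-error assumption holds).
Step 4: error magnitude e = S_0/v_4 = S_0·∏_{j≠4}(α_4 − α_j) = 2·7 = 14 ≡ 3 (mod 11).
Step 5: correct position 4: c_4 = r_4 − e = 7 − 3 ≡ 4 (mod 11). Hence c = [8, 0, 7, 4, 2].
  Check: interpolating c through the α_i gives m(x) = 6 + 6·x (degree < 2) with m(α_i) = c_i for every i, so c is indeed a codeword.


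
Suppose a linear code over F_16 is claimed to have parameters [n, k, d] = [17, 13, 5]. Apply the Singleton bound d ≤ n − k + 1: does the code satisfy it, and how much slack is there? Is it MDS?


Singleton RHS = n − k + 1 = 5, slack = 0, bound satisfied, MDS.

Singleton bound: d ≤ n − k + 1.
Here n = 17, k = 13, so n − k + 1 = 5.
Given d = 5, check d ≤ 5: YES.
Slack = (n − k + 1) − d = 0.
The code is MDS (slack = 0).
Description: the claimed parameters are [17, 13, 5]_16; such a code would be MDS (meets Singleton bound).


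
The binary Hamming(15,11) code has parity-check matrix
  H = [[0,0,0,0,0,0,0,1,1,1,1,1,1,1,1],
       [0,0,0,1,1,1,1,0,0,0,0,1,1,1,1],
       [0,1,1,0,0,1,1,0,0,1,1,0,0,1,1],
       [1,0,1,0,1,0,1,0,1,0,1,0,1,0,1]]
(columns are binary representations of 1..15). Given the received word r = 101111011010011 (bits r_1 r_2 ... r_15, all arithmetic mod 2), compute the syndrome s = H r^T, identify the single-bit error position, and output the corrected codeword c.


s = (1, 1, 1, 0)^T, error position = 14, corrected codeword c = 101111011010001

Compute s = H r^T mod 2 one row at a time:
  s_1 = 1 + 1 + 0 + 1 + 0 + 0 + 1 + 1 = 5 ≡ 1 (mod 2).
  s_2 = 1 + 1 + 1 + 0 + 0 + 0 + 1 + 1 = 5 ≡ 1 (mod 2).
  s_3 = 0 + 1 + 1 + 0 + 0 + 1 + 1 + 1 = 5 ≡ 1 (mod 2).
  s_4 = 1 + 1 + 1 + 0 + 1 + 1 + 0 + 1 = 6 ≡ 0 (mod 2).
s = (1, 1, 1, 0)^T — this equals column 14 of H (binary 1110), so error is at position 14.
Correct: flip bit 14 of r = 101111011010011 to get c = 101111011010001.


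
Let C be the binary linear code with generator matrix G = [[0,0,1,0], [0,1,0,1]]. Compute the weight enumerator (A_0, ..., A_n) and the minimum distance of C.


Weight distribution: A_0 = 1, A_1 = 1, A_2 = 1, A_3 = 1. Minimum distance d = 1.

Enumerate all 2^2 = 4 messages m ∈ F_2^2.
For each, compute codeword c = mG in F_2^4, then tally its weight.
  m = 00 → c = 0000, weight = 0.
  m = 10 → c = 0010, weight = 1.
  m = 01 → c = 0101, weight = 2.
  m = 11 → c = 0111, weight = 3.
Tally weights:
  weight 0: 1 codewords.
  weight 1: 1 codewords.
  weight 2: 1 codewords.
  weight 3: 1 codewords.
Minimum distance d = smallest w > 0 with A_w > 0 = 1.
Sanity: Σ A_w = 4 = 2^2 = 4 ✓.


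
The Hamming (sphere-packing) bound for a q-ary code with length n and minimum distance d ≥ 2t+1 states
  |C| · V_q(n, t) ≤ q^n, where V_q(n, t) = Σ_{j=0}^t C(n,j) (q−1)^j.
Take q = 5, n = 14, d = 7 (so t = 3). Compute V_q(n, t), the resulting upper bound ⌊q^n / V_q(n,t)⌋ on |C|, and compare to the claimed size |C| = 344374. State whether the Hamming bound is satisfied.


V_q(n, t) = 24809, q^n = 6103515625, Hamming bound = 246020, |C| = 344374 > bound (violated).

Step 1: Compute V_q(n, t) = Σ_{j=0}^3 C(n, j) (q−1)^j.
  j = 0: C(14,0)·(4)^0 = 1·1 = 1.
  j = 1: C(14,1)·(4)^1 = 14·4 = 56.
  j = 2: C(14,2)·(4)^2 = 91·16 = 1456.
  j = 3: C(14,3)·(4)^3 = 364·64 = 23296.
  V_q(n, t) = 1 + 56 + 1456 + 23296 = 24809.
Step 2: q^n = 5^14 = 6103515625.
Step 3: Hamming bound ⌊q^n / V_q(n,t)⌋ = ⌊6103515625/24809⌋ = 246020.
Step 4: Compare |C| = 344374 to 246020: violated.
The claimed |C| lies above the Hamming bound, so no 5-ary code of length 14 with d ≥ 7 can have 344374 codewords.


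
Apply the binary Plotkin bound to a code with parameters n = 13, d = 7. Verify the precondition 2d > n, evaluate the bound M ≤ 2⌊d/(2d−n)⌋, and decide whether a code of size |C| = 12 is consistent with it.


Plotkin bound M ≤ 14; given |C| = 12 ≤ bound (satisfied).

Check applicability: 2d = 14, n = 13.
2d − n = 1 > 0, so Plotkin applies.
Compute d/(2d−n) = 7/1 ≈ 7.0000.
⌊d/(2d−n)⌋ = 7.
Plotkin bound: M ≤ 2·7 = 14.
Given |C| = 12, check: satisfied.
This |C| is below the Plotkin bound.


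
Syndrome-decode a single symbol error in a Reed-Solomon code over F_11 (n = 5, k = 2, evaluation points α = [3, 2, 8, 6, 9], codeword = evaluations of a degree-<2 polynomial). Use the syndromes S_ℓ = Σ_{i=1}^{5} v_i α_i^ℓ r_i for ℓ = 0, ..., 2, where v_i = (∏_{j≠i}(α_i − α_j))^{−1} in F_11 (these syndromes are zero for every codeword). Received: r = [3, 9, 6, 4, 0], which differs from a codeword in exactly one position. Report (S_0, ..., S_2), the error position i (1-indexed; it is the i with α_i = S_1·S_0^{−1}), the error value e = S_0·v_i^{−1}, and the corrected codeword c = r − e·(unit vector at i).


S = (5, 8, 4), error at position 4, error magnitude e = 8, c = [3, 9, 6, 7, 0].

Step 1: column multipliers v_i = (∏_{j≠i}(α_i − α_j))^{−1} mod 11.
  i = 1 (α = 3): (3−2)(3−8)(3−6)(3−9) = 1·(−5)·(−3)·(−6) = −90 ≡ 9, so v_1 = 9^{−1} = 5 (mod 11).
  i = 2 (α = 2): (2−3)(2−8)(2−6)(2−9) = (−1)·(−6)·(−4)·(−7) = 168 ≡ 3, so v_2 = 3^{−1} = 4 (mod 11).
  i = 3 (α = 8): (8−3)(8−2)(8−6)(8−9) = 5·6·2·(−1) = −60 ≡ 6, so v_3 = 6^{−1} = 2 (mod 11).
  i = 4 (α = 6): (6−3)(6−2)(6−8)(6−9) = 3·4·(−2)·(−3) = 72 ≡ 6, so v_4 = 6^{−1} = 2 (mod 11).
  i = 5 (α = 9): (9−3)(9−2)(9−8)(9−6) = 6·7·1·3 = 126 ≡ 5, so v_5 = 5^{−1} = 9 (mod 11).
  v = [5, 4, 2, 2, 9].
Step 2: syndromes of r = [3, 9, 6, 4, 0] (all sums mod 11).
  S_0 = Σ v_i r_i = 5·3 + 4·9 + 2·6 + 2·4 + 9·0 = 71 ≡ 5.
  S_1 = Σ v_i α_i r_i = 5·3·3 + 4·2·9 + 2·8·6 + 2·6·4 + 9·9·0 = 261 ≡ 8.
  α_i^2 mod 11 = [9, 4, 9, 3, 4].
  S_2 = Σ v_i α_i^2 r_i = 5·9·3 + 4·4·9 + 2·9·6 + 2·3·4 + 9·4·0 = 411 ≡ 4.
  S = (5, 8, 4) ≠ 0, so r is not a codeword (an error is present).
Step 3: locate the error. For a single error e at position i, S_ℓ = v_i·e·α_i^ℓ, so α_err = S_1/S_0.
  S_0^{−1} = 5^{−1} = 9 (mod 11), so α_err = 8·9 = 72 ≡ 6 = α_4. Error position i = 4.
  Consistency check: S_2/S_1 = 4·7 = 28 ≡ 6 = α_err ✓ (single-error assumption holds).
Step 4: error magnitude e = S_0/v_4 = S_0·∏_{j≠4}(α_4 − α_j) = 5·6 = 30 ≡ 8 (mod 11).
Step 5: correct position 4: c_4 = r_4 − e = 4 − 8 ≡ 7 (mod 11). Hence c = [3, 9, 6, 7, 0].
  Check: interpolating c through the α_i gives m(x) = 10 + 5·x (degree < 2) with m(α_i) = c_i for every i, so c is indeed a codeword.


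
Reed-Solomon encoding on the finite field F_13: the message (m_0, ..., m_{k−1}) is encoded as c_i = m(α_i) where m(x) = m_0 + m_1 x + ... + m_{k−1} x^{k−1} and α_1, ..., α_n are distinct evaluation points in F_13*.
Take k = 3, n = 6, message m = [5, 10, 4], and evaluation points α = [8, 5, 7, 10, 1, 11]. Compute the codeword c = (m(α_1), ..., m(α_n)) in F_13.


c = [3, 12, 11, 11, 6, 1]

Message polynomial: m(x) = 5 + 10·x + 4·x^2 (mod 13).
For each evaluation point α_i, compute m(α_i) mod 13:
  α_1 = 8: Horner steps 4 → 3 → 3, so m(8) = 3.
  α_2 = 5: Horner steps 4 → 4 → 12, so m(5) = 12.
  α_3 = 7: Horner steps 4 → 12 → 11, so m(7) = 11.
  α_4 = 10: Horner steps 4 → 11 → 11, so m(10) = 11.
  α_5 = 1: Horner steps 4 → 1 → 6, so m(1) = 6.
  α_6 = 11: Horner steps 4 → 2 → 1, so m(11) = 1.
Codeword c = [3, 12, 11, 11, 6, 1] ∈ F_13^6.


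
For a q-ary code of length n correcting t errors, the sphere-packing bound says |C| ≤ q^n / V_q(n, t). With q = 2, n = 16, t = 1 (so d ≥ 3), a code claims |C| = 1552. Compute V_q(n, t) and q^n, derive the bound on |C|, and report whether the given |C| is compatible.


V_q(n, t) = 17, q^n = 65536, Hamming bound = 3855, |C| = 1552 ≤ bound (satisfied).

Step 1: Compute V_q(n, t) = Σ_{j=0}^1 C(n, j) (q−1)^j.
  j = 0: C(16,0)·(1)^0 = 1·1 = 1.
  j = 1: C(16,1)·(1)^1 = 16·1 = 16.
  V_q(n, t) = 1 + 16 = 17.
Step 2: q^n = 2^16 = 65536.
Step 3: Hamming bound ⌊q^n / V_q(n,t)⌋ = ⌊65536/17⌋ = 3855.
Step 4: Compare |C| = 1552 to 3855: satisfied.
The claimed |C| lies below the Hamming bound.


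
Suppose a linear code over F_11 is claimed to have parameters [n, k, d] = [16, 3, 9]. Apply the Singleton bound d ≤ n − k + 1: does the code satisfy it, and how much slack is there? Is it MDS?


Singleton RHS = n − k + 1 = 14, slack = 5, bound satisfied, not MDS.

Singleton bound: d ≤ n − k + 1.
Here n = 16, k = 3, so n − k + 1 = 14.
Given d = 9, check d ≤ 14: YES.
Slack = (n − k + 1) − d = 5.
The code is NOT MDS (slack = 5 > 0).
Description: the claimed parameters are [16, 3, 9]_11; such a code would be non-MDS.


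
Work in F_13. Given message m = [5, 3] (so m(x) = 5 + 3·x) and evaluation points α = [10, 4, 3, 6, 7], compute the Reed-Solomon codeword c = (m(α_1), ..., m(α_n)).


c = [9, 4, 1, 10, 0]

Message polynomial: m(x) = 5 + 3·x (mod 13).
For each evaluation point α_i, compute m(α_i) mod 13:
  α_1 = 10: Horner steps 3 → 9, so m(10) = 9.
  α_2 = 4: Horner steps 3 → 4, so m(4) = 4.
  α_3 = 3: Horner steps 3 → 1, so m(3) = 1.
  α_4 = 6: Horner steps 3 → 10, so m(6) = 10.
  α_5 = 7: Horner steps 3 → 0, so m(7) = 0.
Codeword c = [9, 4, 1, 10, 0] ∈ F_13^5.


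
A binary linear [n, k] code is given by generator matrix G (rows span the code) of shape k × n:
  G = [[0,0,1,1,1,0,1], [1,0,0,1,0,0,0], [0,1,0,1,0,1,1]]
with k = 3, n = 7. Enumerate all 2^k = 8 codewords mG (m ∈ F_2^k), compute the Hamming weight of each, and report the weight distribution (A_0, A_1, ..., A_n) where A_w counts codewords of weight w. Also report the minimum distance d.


Weight distribution: A_0 = 1, A_2 = 1, A_4 = 5, A_6 = 1. Minimum distance d = 2.

Enumerate all 2^3 = 8 messages m ∈ F_2^3.
For each, compute codeword c = mG in F_2^7, then tally its weight.
  m = 000 → c = 0000000, weight = 0.
  m = 100 → c = 0011101, weight = 4.
  m = 010 → c = 1001000, weight = 2.
  m = 110 → c = 1010101, weight = 4.
  m = 001 → c = 0101011, weight = 4.
  m = 101 → c = 0110110, weight = 4.
  m = 011 → c = 1100011, weight = 4.
  m = 111 → c = 1111110, weight = 6.
Tally weights:
  weight 0: 1 codewords.
  weight 2: 1 codewords.
  weight 4: 5 codewords.
  weight 6: 1 codewords.
Minimum distance d = smallest w > 0 with A_w > 0 = 2.
Sanity: Σ A_w = 8 = 2^3 = 8 ✓.


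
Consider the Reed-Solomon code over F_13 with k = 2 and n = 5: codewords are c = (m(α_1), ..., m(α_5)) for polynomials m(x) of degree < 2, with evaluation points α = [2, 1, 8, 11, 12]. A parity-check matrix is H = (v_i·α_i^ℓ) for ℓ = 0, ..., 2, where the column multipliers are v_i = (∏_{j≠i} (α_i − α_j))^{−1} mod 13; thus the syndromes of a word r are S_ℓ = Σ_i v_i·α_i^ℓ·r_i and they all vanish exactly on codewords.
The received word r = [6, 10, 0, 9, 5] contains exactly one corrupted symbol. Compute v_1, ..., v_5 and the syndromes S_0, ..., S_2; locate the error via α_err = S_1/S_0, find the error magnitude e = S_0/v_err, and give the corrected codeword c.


S = (7, 4, 6), error at position 3, error magnitude e = 5, c = [6, 10, 8, 9, 5].

Step 1: column multipliers v_i = (∏_{j≠i}(α_i − α_j))^{−1} mod 13.
  i = 1 (α = 2): (2−1)(2−8)(2−11)(2−12) = 1·(−6)·(−9)·(−10) = −540 ≡ 6, so v_1 = 6^{−1} = 11 (mod 13).
  i = 2 (α = 1): (1−2)(1−8)(1−11)(1−12) = (−1)·(−7)·(−10)·(−11) = 770 ≡ 3, so v_2 = 3^{−1} = 9 (mod 13).
  i = 3 (α = 8): (8−2)(8−1)(8−11)(8−12) = 6·7·(−3)·(−4) = 504 ≡ 10, so v_3 = 10^{−1} = 4 (mod 13).
  i = 4 (α = 11): (11−2)(11−1)(11−8)(11−12) = 9·10·3·(−1) = −270 ≡ 3, so v_4 = 3^{−1} = 9 (mod 13).
  i = 5 (α = 12): (12−2)(12−1)(12−8)(12−11) = 10·11·4·1 = 440 ≡ 11, so v_5 = 11^{−1} = 6 (mod 13).
  v = [11, 9, 4, 9, 6].
Step 2: syndromes of r = [6, 10, 0, 9, 5] (all sums mod 13).
  S_0 = Σ v_i r_i = 11·6 + 9·10 + 4·0 + 9·9 + 6·5 = 267 ≡ 7.
  S_1 = Σ v_i α_i r_i = 11·2·6 + 9·1·10 + 4·8·0 + 9·11·9 + 6·12·5 = 1473 ≡ 4.
  α_i^2 mod 13 = [4, 1, 12, 4, 1].
  S_2 = Σ v_i α_i^2 r_i = 11·4·6 + 9·1·10 + 4·12·0 + 9·4·9 + 6·1·5 = 708 ≡ 6.
  S = (7, 4, 6) ≠ 0, so r is not a codeword (an error is present).
Step 3: locate the error. For a single error e at position i, S_ℓ = v_i·e·α_i^ℓ, so α_err = S_1/S_0.
  S_0^{−1} = 7^{−1} = 2 (mod 13), so α_err = 4·2 = 8 ≡ 8 = α_3. Error position i = 3.
  Consistency check: S_2/S_1 = 6·10 = 60 ≡ 8 = α_err ✓ (single-error assumption holds).
Step 4: error magnitude e = S_0/v_3 = S_0·∏_{j≠3}(α_3 − α_j) = 7·10 = 70 ≡ 5 (mod 13).
Step 5: correct position 3: c_3 = r_3 − e = 0 − 5 ≡ 8 (mod 13). Hence c = [6, 10, 8, 9, 5].
  Check: interpolating c through the α_i gives m(x) = 1 + 9·x (degree < 2) with m(α_i) = c_i for every i, so c is indeed a codeword.


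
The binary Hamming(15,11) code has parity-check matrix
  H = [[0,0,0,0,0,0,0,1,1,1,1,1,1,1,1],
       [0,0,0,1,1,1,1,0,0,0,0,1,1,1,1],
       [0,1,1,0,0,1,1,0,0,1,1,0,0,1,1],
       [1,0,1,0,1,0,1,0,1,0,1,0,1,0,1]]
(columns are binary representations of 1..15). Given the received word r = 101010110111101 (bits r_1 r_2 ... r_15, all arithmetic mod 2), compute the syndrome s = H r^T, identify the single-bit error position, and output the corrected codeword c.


s = (0, 1, 1, 1)^T, error position = 7, corrected codeword c = 101010010111101

Compute s = H r^T mod 2 one row at a time:
  s_1 = 1 + 0 + 1 + 1 + 1 + 1 + 0 + 1 = 6 ≡ 0 (mod 2).
  s_2 = 0 + 1 + 0 + 1 + 1 + 1 + 0 + 1 = 5 ≡ 1 (mod 2).
  s_3 = 0 + 1 + 0 + 1 + 1 + 1 + 0 + 1 = 5 ≡ 1 (mod 2).
  s_4 = 1 + 1 + 1 + 1 + 0 + 1 + 1 + 1 = 7 ≡ 1 (mod 2).
s = (0, 1, 1, 1)^T — this equals column 7 of H (binary 0111), so error is at position 7.
Correct: flip bit 7 of r = 101010110111101 to get c = 101010010111101.


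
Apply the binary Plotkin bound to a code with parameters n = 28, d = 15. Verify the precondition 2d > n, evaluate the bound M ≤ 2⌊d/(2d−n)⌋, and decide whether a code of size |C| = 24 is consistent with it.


Plotkin bound M ≤ 14; given |C| = 24 > bound (violated).

Check applicability: 2d = 30, n = 28.
2d − n = 2 > 0, so Plotkin applies.
Compute d/(2d−n) = 15/2 ≈ 7.5000.
⌊d/(2d−n)⌋ = 7.
Plotkin bound: M ≤ 2·7 = 14.
Given |C| = 24, check: VIOLATED.
This |C| is above the Plotkin bound, so no binary code with n = 28, d = 15 and 24 codewords exists.


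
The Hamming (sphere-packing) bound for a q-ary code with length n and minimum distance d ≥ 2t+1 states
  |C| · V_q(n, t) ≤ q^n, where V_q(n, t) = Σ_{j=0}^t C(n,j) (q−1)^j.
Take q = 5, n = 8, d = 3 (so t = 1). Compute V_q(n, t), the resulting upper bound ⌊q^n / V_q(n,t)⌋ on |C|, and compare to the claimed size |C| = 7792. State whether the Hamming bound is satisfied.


V_q(n, t) = 33, q^n = 390625, Hamming bound = 11837, |C| = 7792 ≤ bound (satisfied).

Step 1: Compute V_q(n, t) = Σ_{j=0}^1 C(n, j) (q−1)^j.
  j = 0: C(8,0)·(4)^0 = 1·1 = 1.
  j = 1: C(8,1)·(4)^1 = 8·4 = 32.
  V_q(n, t) = 1 + 32 = 33.
Step 2: q^n = 5^8 = 390625.
Step 3: Hamming bound ⌊q^n / V_q(n,t)⌋ = ⌊390625/33⌋ = 11837.
Step 4: Compare |C| = 7792 to 11837: satisfied.
The claimed |C| lies below the Hamming bound.


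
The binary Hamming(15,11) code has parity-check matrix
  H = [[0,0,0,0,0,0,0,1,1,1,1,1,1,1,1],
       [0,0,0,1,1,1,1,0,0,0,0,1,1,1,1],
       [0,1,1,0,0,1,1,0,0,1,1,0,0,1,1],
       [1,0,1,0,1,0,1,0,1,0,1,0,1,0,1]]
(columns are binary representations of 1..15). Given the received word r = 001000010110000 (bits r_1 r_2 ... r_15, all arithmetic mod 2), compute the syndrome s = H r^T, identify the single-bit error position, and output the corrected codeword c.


s = (1, 0, 1, 0)^T, error position = 10, corrected codeword c = 001000010010000

Compute s = H r^T mod 2 one row at a time:
  s_1 = 1 + 0 + 1 + 1 + 0 + 0 + 0 + 0 = 3 ≡ 1 (mod 2).
  s_2 = 0 + 0 + 0 + 0 + 0 + 0 + 0 + 0 = 0 ≡ 0 (mod 2).
  s_3 = 0 + 1 + 0 + 0 + 1 + 1 + 0 + 0 = 3 ≡ 1 (mod 2).
  s_4 = 0 + 1 + 0 + 0 + 0 + 1 + 0 + 0 = 2 ≡ 0 (mod 2).
s = (1, 0, 1, 0)^T — this equals column 10 of H (binary 1010), so error is at position 10.
Correct: flip bit 10 of r = 001000010110000 to get c = 001000010010000.


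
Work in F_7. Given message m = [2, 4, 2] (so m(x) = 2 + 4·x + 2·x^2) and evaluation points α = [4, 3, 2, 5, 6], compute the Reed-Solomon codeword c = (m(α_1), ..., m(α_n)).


c = [1, 4, 4, 2, 0]

Message polynomial: m(x) = 2 + 4·x + 2·x^2 (mod 7).
For each evaluation point α_i, compute m(α_i) mod 7:
  α_1 = 4: Horner steps 2 → 5 → 1, so m(4) = 1.
  α_2 = 3: Horner steps 2 → 3 → 4, so m(3) = 4.
  α_3 = 2: Horner steps 2 → 1 → 4, so m(2) = 4.
  α_4 = 5: Horner steps 2 → 0 → 2, so m(5) = 2.
  α_5 = 6: Horner steps 2 → 2 → 0, so m(6) = 0.
Codeword c = [1, 4, 4, 2, 0] ∈ F_7^5.


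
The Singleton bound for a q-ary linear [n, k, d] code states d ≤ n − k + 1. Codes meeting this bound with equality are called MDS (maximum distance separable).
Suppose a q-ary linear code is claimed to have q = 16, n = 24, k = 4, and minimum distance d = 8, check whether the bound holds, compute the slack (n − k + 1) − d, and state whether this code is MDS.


Singleton RHS = n − k + 1 = 21, slack = 13, bound satisfied, not MDS.

Singleton bound: d ≤ n − k + 1.
Here n = 24, k = 4, so n − k + 1 = 21.
Given d = 8, check d ≤ 21: YES.
Slack = (n − k + 1) − d = 13.
The code is NOT MDS (slack = 13 > 0).
Description: the claimed parameters are [24, 4, 8]_16; such a code would be non-MDS.


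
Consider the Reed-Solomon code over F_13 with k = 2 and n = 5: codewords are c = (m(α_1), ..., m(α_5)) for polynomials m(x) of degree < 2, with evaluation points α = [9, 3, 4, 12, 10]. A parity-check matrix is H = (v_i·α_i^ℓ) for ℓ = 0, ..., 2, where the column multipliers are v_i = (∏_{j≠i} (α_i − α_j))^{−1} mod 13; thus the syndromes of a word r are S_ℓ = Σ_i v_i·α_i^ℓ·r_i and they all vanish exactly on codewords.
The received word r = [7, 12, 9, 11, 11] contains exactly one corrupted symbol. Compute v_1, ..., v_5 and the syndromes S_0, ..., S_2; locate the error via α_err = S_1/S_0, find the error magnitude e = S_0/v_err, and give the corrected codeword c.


S = (1, 10, 9), error at position 5, error magnitude e = 7, c = [7, 12, 9, 11, 4].

Step 1: column multipliers v_i = (∏_{j≠i}(α_i − α_j))^{−1} mod 13.
  i = 1 (α = 9): (9−3)(9−4)(9−12)(9−10) = 6·5·(−3)·(−1) = 90 ≡ 12, so v_1 = 12^{−1} = 12 (mod 13).
  i = 2 (α = 3): (3−9)(3−4)(3−12)(3−10) = (−6)·(−1)·(−9)·(−7) = 378 ≡ 1, so v_2 = 1^{−1} = 1 (mod 13).
  i = 3 (α = 4): (4−9)(4−3)(4−12)(4−10) = (−5)·1·(−8)·(−6) = −240 ≡ 7, so v_3 = 7^{−1} = 2 (mod 13).
  i = 4 (α = 12): (12−9)(12−3)(12−4)(12−10) = 3·9·8·2 = 432 ≡ 3, so v_4 = 3^{−1} = 9 (mod 13).
  i = 5 (α = 10): (10−9)(10−3)(10−4)(10−12) = 1·7·6·(−2) = −84 ≡ 7, so v_5 = 7^{−1} = 2 (mod 13).
  v = [12, 1, 2, 9, 2].
Step 2: syndromes of r = [7, 12, 9, 11, 11] (all sums mod 13).
  S_0 = Σ v_i r_i = 12·7 + 1·12 + 2·9 + 9·11 + 2·11 = 235 ≡ 1.
  S_1 = Σ v_i α_i r_i = 12·9·7 + 1·3·12 + 2·4·9 + 9·12·11 + 2·10·11 = 2272 ≡ 10.
  α_i^2 mod 13 = [3, 9, 3, 1, 9].
  S_2 = Σ v_i α_i^2 r_i = 12·3·7 + 1·9·12 + 2·3·9 + 9·1·11 + 2·9·11 = 711 ≡ 9.
  S = (1, 10, 9) ≠ 0, so r is not a codeword (an error is present).
Step 3: locate the error. For a single error e at position i, S_ℓ = v_i·e·α_i^ℓ, so α_err = S_1/S_0.
  S_0^{−1} = 1^{−1} = 1 (mod 13), so α_err = 10·1 = 10 ≡ 10 = α_5. Error position i = 5.
  Consistency check: S_2/S_1 = 9·4 = 36 ≡ 10 = α_err ✓ (single-error assumption holds).
Step 4: error magnitude e = S_0/v_5 = S_0·∏_{j≠5}(α_5 − α_j) = 1·7 = 7 ≡ 7 (mod 13).
Step 5: correct position 5: c_5 = r_5 − e = 11 − 7 ≡ 4 (mod 13). Hence c = [7, 12, 9, 11, 4].
  Check: interpolating c through the α_i gives m(x) = 8 + 10·x (degree < 2) with m(α_i) = c_i for every i, so c is indeed a codeword.


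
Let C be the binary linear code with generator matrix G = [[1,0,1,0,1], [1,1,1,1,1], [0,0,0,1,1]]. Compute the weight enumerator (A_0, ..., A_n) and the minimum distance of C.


Weight distribution: A_0 = 1, A_2 = 3, A_3 = 3, A_5 = 1. Minimum distance d = 2.

Enumerate all 2^3 = 8 messages m ∈ F_2^3.
For each, compute codeword c = mG in F_2^5, then tally its weight.
  m = 000 → c = 00000, weight = 0.
  m = 100 → c = 10101, weight = 3.
  m = 010 → c = 11111, weight = 5.
  m = 110 → c = 01010, weight = 2.
  m = 001 → c = 00011, weight = 2.
  m = 101 → c = 10110, weight = 3.
  m = 011 → c = 11100, weight = 3.
  m = 111 → c = 01001, weight = 2.
Tally weights:
  weight 0: 1 codewords.
  weight 2: 3 codewords.
  weight 3: 3 codewords.
  weight 5: 1 codewords.
Minimum distance d = smallest w > 0 with A_w > 0 = 2.
Sanity: Σ A_w = 8 = 2^3 = 8 ✓.


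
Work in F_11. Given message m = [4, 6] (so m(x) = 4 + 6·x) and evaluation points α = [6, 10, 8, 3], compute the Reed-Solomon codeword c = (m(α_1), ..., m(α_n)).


c = [7, 9, 8, 0]

Message polynomial: m(x) = 4 + 6·x (mod 11).
For each evaluation point α_i, compute m(α_i) mod 11:
  α_1 = 6: Horner steps 6 → 7, so m(6) = 7.
  α_2 = 10: Horner steps 6 → 9, so m(10) = 9.
  α_3 = 8: Horner steps 6 → 8, so m(8) = 8.
  α_4 = 3: Horner steps 6 → 0, so m(3) = 0.
Codeword c = [7, 9, 8, 0] ∈ F_11^4.


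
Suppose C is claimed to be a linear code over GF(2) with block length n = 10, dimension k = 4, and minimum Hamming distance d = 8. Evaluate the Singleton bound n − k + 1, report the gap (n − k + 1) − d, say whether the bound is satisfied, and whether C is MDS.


Singleton RHS = n − k + 1 = 7, slack = -1, bound violated (no such code; not MDS).

Singleton bound: d ≤ n − k + 1.
Here n = 10, k = 4, so n − k + 1 = 7.
Given d = 8, check d ≤ 7: NO.
Slack = (n − k + 1) − d = -1.
The slack is negative: d = 8 exceeds n − k + 1 = 7 by 1, so the Singleton bound is violated and no linear [10, 4, 8]_2 code can exist. In particular it is not MDS (MDS requires d = n − k + 1 exactly).
Description: the claimed parameters are [10, 4, 8]_2; such a code would be impossible (violates the Singleton bound).


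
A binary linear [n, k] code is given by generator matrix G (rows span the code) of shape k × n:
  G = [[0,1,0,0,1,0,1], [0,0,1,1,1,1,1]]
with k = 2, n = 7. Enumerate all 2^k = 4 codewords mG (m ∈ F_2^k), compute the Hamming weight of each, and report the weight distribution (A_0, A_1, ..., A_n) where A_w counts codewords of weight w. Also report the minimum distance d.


Weight distribution: A_0 = 1, A_3 = 1, A_4 = 1, A_5 = 1. Minimum distance d = 3.

Enumerate all 2^2 = 4 messages m ∈ F_2^2.
For each, compute codeword c = mG in F_2^7, then tally its weight.
  m = 00 → c = 0000000, weight = 0.
  m = 10 → c = 0100101, weight = 3.
  m = 01 → c = 0011111, weight = 5.
  m = 11 → c = 0111010, weight = 4.
Tally weights:
  weight 0: 1 codewords.
  weight 3: 1 codewords.
  weight 4: 1 codewords.
  weight 5: 1 codewords.
Minimum distance d = smallest w > 0 with A_w > 0 = 3.
Sanity: Σ A_w = 4 = 2^2 = 4 ✓.


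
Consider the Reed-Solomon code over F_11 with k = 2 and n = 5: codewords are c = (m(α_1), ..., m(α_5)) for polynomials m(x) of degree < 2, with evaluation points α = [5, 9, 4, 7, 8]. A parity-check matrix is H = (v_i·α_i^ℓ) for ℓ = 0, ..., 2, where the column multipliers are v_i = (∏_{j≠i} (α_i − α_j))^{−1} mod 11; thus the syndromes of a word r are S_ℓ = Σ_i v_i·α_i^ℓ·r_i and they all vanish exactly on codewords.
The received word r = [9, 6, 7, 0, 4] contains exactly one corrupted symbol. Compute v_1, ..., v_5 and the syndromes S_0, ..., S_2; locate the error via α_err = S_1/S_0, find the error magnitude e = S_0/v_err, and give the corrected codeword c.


S = (9, 8, 1), error at position 4, error magnitude e = 9, c = [9, 6, 7, 2, 4].

Step 1: column multipliers v_i = (∏_{j≠i}(α_i − α_j))^{−1} mod 11.
  i = 1 (α = 5): (5−9)(5−4)(5−7)(5−8) = (−4)·1·(−2)·(−3) = −24 ≡ 9, so v_1 = 9^{−1} = 5 (mod 11).
  i = 2 (α = 9): (9−5)(9−4)(9−7)(9−8) = 4·5·2·1 = 40 ≡ 7, so v_2 = 7^{−1} = 8 (mod 11).
  i = 3 (α = 4): (4−5)(4−9)(4−7)(4−8) = (−1)·(−5)·(−3)·(−4) = 60 ≡ 5, so v_3 = 5^{−1} = 9 (mod 11).
  i = 4 (α = 7): (7−5)(7−9)(7−4)(7−8) = 2·(−2)·3·(−1) = 12 ≡ 1, so v_4 = 1^{−1} = 1 (mod 11).
  i = 5 (α = 8): (8−5)(8−9)(8−4)(8−7) = 3·(−1)·4·1 = −12 ≡ 10, so v_5 = 10^{−1} = 10 (mod 11).
  v = [5, 8, 9, 1, 10].
Step 2: syndromes of r = [9, 6, 7, 0, 4] (all sums mod 11).
  S_0 = Σ v_i r_i = 5·9 + 8·6 + 9·7 + 1·0 + 10·4 = 196 ≡ 9.
  S_1 = Σ v_i α_i r_i = 5·5·9 + 8·9·6 + 9·4·7 + 1·7·0 + 10·8·4 = 1229 ≡ 8.
  α_i^2 mod 11 = [3, 4, 5, 5, 9].
  S_2 = Σ v_i α_i^2 r_i = 5·3·9 + 8·4·6 + 9·5·7 + 1·5·0 + 10·9·4 = 1002 ≡ 1.
  S = (9, 8, 1) ≠ 0, so r is not a codeword (an error is present).
Step 3: locate the error. For a single error e at position i, S_ℓ = v_i·e·α_i^ℓ, so α_err = S_1/S_0.
  S_0^{−1} = 9^{−1} = 5 (mod 11), so α_err = 8·5 = 40 ≡ 7 = α_4. Error position i = 4.
  Consistency check: S_2/S_1 = 1·7 = 7 ≡ 7 = α_err ✓ (single-error assumption holds).
Step 4: error magnitude e = S_0/v_4 = S_0·∏_{j≠4}(α_4 − α_j) = 9·1 = 9 ≡ 9 (mod 11).
Step 5: correct position 4: c_4 = r_4 − e = 0 − 9 ≡ 2 (mod 11). Hence c = [9, 6, 7, 2, 4].
  Check: interpolating c through the α_i gives m(x) = 10 + 2·x (degree < 2) with m(α_i) = c_i for every i, so c is indeed a codeword.


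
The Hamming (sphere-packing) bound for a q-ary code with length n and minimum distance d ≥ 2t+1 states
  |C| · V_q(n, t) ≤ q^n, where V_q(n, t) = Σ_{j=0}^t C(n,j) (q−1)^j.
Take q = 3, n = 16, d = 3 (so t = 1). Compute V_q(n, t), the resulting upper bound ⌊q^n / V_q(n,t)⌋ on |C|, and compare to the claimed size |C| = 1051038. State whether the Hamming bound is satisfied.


V_q(n, t) = 33, q^n = 43046721, Hamming bound = 1304446, |C| = 1051038 ≤ bound (satisfied).

Step 1: Compute V_q(n, t) = Σ_{j=0}^1 C(n, j) (q−1)^j.
  j = 0: C(16,0)·(2)^0 = 1·1 = 1.
  j = 1: C(16,1)·(2)^1 = 16·2 = 32.
  V_q(n, t) = 1 + 32 = 33.
Step 2: q^n = 3^16 = 43046721.
Step 3: Hamming bound ⌊q^n / V_q(n,t)⌋ = ⌊43046721/33⌋ = 1304446.
Step 4: Compare |C| = 1051038 to 1304446: satisfied.
The claimed |C| lies below the Hamming bound.


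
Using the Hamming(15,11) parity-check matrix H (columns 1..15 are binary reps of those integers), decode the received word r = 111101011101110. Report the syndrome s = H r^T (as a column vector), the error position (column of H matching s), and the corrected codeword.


s = (0, 1, 1, 0)^T, error position = 6, corrected codeword c = 111100011101110

Compute s = H r^T mod 2 one row at a time:
  s_1 = 1 + 1 + 1 + 0 + 1 + 1 + 1 + 0 = 6 ≡ 0 (mod 2).
  s_2 = 1 + 0 + 1 + 0 + 1 + 1 + 1 + 0 = 5 ≡ 1 (mod 2).
  s_3 = 1 + 1 + 1 + 0 + 1 + 0 + 1 + 0 = 5 ≡ 1 (mod 2).
  s_4 = 1 + 1 + 0 + 0 + 1 + 0 + 1 + 0 = 4 ≡ 0 (mod 2).
s = (0, 1, 1, 0)^T — this equals column 6 of H (binary 0110), so error is at position 6.
Correct: flip bit 6 of r = 111101011101110 to get c = 111100011101110.


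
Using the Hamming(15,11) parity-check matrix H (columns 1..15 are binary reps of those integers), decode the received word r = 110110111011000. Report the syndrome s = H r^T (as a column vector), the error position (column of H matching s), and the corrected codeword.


s = (0, 0, 1, 1)^T, error position = 3, corrected codeword c = 111110111011000

Compute s = H r^T mod 2 one row at a time:
  s_1 = 1 + 1 + 0 + 1 + 1 + 0 + 0 + 0 = 4 ≡ 0 (mod 2).
  s_2 = 1 + 1 + 0 + 1 + 1 + 0 + 0 + 0 = 4 ≡ 0 (mod 2).
  s_3 = 1 + 0 + 0 + 1 + 0 + 1 + 0 + 0 = 3 ≡ 1 (mod 2).
  s_4 = 1 + 0 + 1 + 1 + 1 + 1 + 0 + 0 = 5 ≡ 1 (mod 2).
s = (0, 0, 1, 1)^T — this equals column 3 of H (binary 0011), so error is at position 3.
Correct: flip bit 3 of r = 110110111011000 to get c = 111110111011000.


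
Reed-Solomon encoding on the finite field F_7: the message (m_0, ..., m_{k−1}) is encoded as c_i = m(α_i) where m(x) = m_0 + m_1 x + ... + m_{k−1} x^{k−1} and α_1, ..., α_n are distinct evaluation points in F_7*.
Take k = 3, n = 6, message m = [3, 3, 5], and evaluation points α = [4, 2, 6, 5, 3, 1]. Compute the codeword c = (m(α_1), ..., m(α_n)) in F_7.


c = [4, 1, 5, 3, 1, 4]

Message polynomial: m(x) = 3 + 3·x + 5·x^2 (mod 7).
For each evaluation point α_i, compute m(α_i) mod 7:
  α_1 = 4: Horner steps 5 → 2 → 4, so m(4) = 4.
  α_2 = 2: Horner steps 5 → 6 → 1, so m(2) = 1.
  α_3 = 6: Horner steps 5 → 5 → 5, so m(6) = 5.
  α_4 = 5: Horner steps 5 → 0 → 3, so m(5) = 3.
  α_5 = 3: Horner steps 5 → 4 → 1, so m(3) = 1.
  α_6 = 1: Horner steps 5 → 1 → 4, so m(1) = 4.
Codeword c = [4, 1, 5, 3, 1, 4] ∈ F_7^6.


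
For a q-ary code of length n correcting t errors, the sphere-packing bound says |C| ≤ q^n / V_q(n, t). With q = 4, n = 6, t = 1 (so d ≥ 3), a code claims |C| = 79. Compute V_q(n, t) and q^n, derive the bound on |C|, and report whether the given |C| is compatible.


V_q(n, t) = 19, q^n = 4096, Hamming bound = 215, |C| = 79 ≤ bound (satisfied).

Step 1: Compute V_q(n, t) = Σ_{j=0}^1 C(n, j) (q−1)^j.
  j = 0: C(6,0)·(3)^0 = 1·1 = 1.
  j = 1: C(6,1)·(3)^1 = 6·3 = 18.
  V_q(n, t) = 1 + 18 = 19.
Step 2: q^n = 4^6 = 4096.
Step 3: Hamming bound ⌊q^n / V_q(n,t)⌋ = ⌊4096/19⌋ = 215.
Step 4: Compare |C| = 79 to 215: satisfied.
The claimed |C| lies below the Hamming bound.


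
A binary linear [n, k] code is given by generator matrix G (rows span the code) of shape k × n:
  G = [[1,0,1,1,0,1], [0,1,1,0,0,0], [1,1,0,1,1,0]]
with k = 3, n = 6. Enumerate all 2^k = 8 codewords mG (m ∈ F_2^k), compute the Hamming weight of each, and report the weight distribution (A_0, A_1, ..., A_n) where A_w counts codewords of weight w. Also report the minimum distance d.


Weight distribution: A_0 = 1, A_2 = 2, A_4 = 5. Minimum distance d = 2.

Enumerate all 2^3 = 8 messages m ∈ F_2^3.
For each, compute codeword c = mG in F_2^6, then tally its weight.
  m = 000 → c = 000000, weight = 0.
  m = 100 → c = 101101, weight = 4.
  m = 010 → c = 011000, weight = 2.
  m = 110 → c = 110101, weight = 4.
  m = 001 → c = 110110, weight = 4.
  m = 101 → c = 011011, weight = 4.
  m = 011 → c = 101110, weight = 4.
  m = 111 → c = 000011, weight = 2.
Tally weights:
  weight 0: 1 codewords.
  weight 2: 2 codewords.
  weight 4: 5 codewords.
Minimum distance d = smallest w > 0 with A_w > 0 = 2.
Sanity: Σ A_w = 8 = 2^3 = 8 ✓.


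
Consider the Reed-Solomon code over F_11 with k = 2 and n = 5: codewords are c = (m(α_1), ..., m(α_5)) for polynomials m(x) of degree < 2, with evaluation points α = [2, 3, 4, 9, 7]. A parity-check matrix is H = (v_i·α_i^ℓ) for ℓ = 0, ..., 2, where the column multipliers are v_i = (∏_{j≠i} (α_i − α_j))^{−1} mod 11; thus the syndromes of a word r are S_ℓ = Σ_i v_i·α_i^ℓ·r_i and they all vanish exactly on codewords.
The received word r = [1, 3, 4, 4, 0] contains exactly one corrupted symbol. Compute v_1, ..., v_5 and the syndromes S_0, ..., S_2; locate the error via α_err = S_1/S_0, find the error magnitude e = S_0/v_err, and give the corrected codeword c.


S = (4, 5, 9), error at position 3, error magnitude e = 10, c = [1, 3, 5, 4, 0].

Step 1: column multipliers v_i = (∏_{j≠i}(α_i − α_j))^{−1} mod 11.
  i = 1 (α = 2): (2−3)(2−4)(2−9)(2−7) = (−1)·(−2)·(−7)·(−5) = 70 ≡ 4, so v_1 = 4^{−1} = 3 (mod 11).
  i = 2 (α = 3): (3−2)(3−4)(3−9)(3−7) = 1·(−1)·(−6)·(−4) = −24 ≡ 9, so v_2 = 9^{−1} = 5 (mod 11).
  i = 3 (α = 4): (4−2)(4−3)(4−9)(4−7) = 2·1·(−5)·(−3) = 30 ≡ 8, so v_3 = 8^{−1} = 7 (mod 11).
  i = 4 (α = 9): (9−2)(9−3)(9−4)(9−7) = 7·6·5·2 = 420 ≡ 2, so v_4 = 2^{−1} = 6 (mod 11).
  i = 5 (α = 7): (7−2)(7−3)(7−4)(7−9) = 5·4·3·(−2) = −120 ≡ 1, so v_5 = 1^{−1} = 1 (mod 11).
  v = [3, 5, 7, 6, 1].
Step 2: syndromes of r = [1, 3, 4, 4, 0] (all sums mod 11).
  S_0 = Σ v_i r_i = 3·1 + 5·3 + 7·4 + 6·4 + 1·0 = 70 ≡ 4.
  S_1 = Σ v_i α_i r_i = 3·2·1 + 5·3·3 + 7·4·4 + 6·9·4 + 1·7·0 = 379 ≡ 5.
  α_i^2 mod 11 = [4, 9, 5, 4, 5].
  S_2 = Σ v_i α_i^2 r_i = 3·4·1 + 5·9·3 + 7·5·4 + 6·4·4 + 1·5·0 = 383 ≡ 9.
  S = (4, 5, 9) ≠ 0, so r is not a codeword (an error is present).
Step 3: locate the error. For a single error e at position i, S_ℓ = v_i·e·α_i^ℓ, so α_err = S_1/S_0.
  S_0^{−1} = 4^{−1} = 3 (mod 11), so α_err = 5·3 = 15 ≡ 4 = α_3. Error position i = 3.
  Consistency check: S_2/S_1 = 9·9 = 81 ≡ 4 = α_err ✓ (single-error assumption holds).
Step 4: error magnitude e = S_0/v_3 = S_0·∏_{j≠3}(α_3 − α_j) = 4·8 = 32 ≡ 10 (mod 11).
Step 5: correct position 3: c_3 = r_3 − e = 4 − 10 ≡ 5 (mod 11). Hence c = [1, 3, 5, 4, 0].
  Check: interpolating c through the α_i gives m(x) = 8 + 2·x (degree < 2) with m(α_i) = c_i for every i, so c is indeed a codeword.
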